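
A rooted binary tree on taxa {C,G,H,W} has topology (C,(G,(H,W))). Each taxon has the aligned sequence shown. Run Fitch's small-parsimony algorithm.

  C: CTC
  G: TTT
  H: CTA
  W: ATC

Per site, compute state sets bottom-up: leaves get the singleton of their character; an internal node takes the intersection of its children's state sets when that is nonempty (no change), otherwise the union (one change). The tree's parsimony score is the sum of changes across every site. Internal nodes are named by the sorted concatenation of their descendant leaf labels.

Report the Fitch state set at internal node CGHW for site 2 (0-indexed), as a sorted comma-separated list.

[col 0] HW: children H:{C}, W:{A} ∪→ {A,C}; cost 1
[col 0] GHW: children G:{T}, HW:{A,C} ∪→ {A,C,T}; cost 1
[col 0] CGHW: children C:{C}, GHW:{A,C,T} ∩→ {C}; cost 0
[col 1] HW: children H:{T}, W:{T} ∩→ {T}; cost 0
[col 1] GHW: children G:{T}, HW:{T} ∩→ {T}; cost 0
[col 1] CGHW: children C:{T}, GHW:{T} ∩→ {T}; cost 0
[col 2] HW: children H:{A}, W:{C} ∪→ {A,C}; cost 1
[col 2] GHW: children G:{T}, HW:{A,C} ∪→ {A,C,T}; cost 1
[col 2] CGHW: children C:{C}, GHW:{A,C,T} ∩→ {C}; cost 0
per-site changes: [2, 0, 2]; total = 4

C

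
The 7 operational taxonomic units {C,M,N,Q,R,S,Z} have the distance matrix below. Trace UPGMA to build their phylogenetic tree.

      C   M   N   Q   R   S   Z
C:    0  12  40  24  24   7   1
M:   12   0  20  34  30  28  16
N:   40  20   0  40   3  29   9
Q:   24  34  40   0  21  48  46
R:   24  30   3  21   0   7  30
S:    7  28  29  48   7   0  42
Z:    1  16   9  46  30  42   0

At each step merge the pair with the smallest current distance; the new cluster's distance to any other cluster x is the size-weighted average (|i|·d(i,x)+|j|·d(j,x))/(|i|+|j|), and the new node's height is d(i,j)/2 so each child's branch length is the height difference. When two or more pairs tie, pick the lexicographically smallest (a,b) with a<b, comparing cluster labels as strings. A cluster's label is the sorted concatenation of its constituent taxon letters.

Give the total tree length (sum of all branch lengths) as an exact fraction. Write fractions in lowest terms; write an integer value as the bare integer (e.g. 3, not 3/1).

1193/18

1. join C+Z (d=1) ⇒ CZ; edges |C|=1/2, |Z|=1/2
  updated: d(CZ,M)=14, d(CZ,N)=49/2, d(CZ,Q)=35, d(CZ,R)=27, d(CZ,S)=49/2
2. join N+R (d=3) ⇒ NR; edges |N|=3/2, |R|=3/2
  updated: d(CZ,NR)=103/4, d(M,NR)=25, d(NR,Q)=61/2, d(NR,S)=18
3. join CZ+M (d=14) ⇒ CMZ; edges |CZ|=13/2, |M|=7
  updated: d(CMZ,NR)=51/2, d(CMZ,Q)=104/3, d(CMZ,S)=77/3
4. join NR+S (d=18) ⇒ NRS; edges |NR|=15/2, |S|=9
  updated: d(CMZ,NRS)=230/9, d(NRS,Q)=109/3
5. join CMZ+NRS (d=230/9) ⇒ CMNRSZ; edges |CMZ|=52/9, |NRS|=34/9
  updated: d(CMNRSZ,Q)=71/2
6. join CMNRSZ+Q (d=71/2) ⇒ CMNQRSZ; edges |CMNRSZ|=179/36, |Q|=71/4
final tree: ((((C:1/2,Z:1/2):13/2,M:7):52/9,((N:3/2,R:3/2):15/2,S:9):34/9):179/36,Q:71/4)
total length: 1193/18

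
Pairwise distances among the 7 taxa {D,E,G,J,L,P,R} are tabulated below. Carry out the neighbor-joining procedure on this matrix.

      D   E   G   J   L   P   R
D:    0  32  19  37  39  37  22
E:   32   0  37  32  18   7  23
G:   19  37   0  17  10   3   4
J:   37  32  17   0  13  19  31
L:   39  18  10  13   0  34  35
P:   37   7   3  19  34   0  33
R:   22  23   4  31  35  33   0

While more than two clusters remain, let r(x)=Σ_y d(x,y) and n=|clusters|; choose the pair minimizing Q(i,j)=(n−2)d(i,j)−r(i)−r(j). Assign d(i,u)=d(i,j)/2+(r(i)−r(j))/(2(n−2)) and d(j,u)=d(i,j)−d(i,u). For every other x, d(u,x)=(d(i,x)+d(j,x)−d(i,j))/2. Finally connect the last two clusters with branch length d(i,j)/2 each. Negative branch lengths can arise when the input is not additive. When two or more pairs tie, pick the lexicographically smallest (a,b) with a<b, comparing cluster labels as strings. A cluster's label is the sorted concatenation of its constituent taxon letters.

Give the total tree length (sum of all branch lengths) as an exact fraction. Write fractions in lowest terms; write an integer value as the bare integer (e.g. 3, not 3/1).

1035/16

iteration 1: select E,P (d=7, Q=-247); attach at lengths (51/10, 19/10); label the merged cluster EP
  updated: d(D,EP)=31, d(EP,G)=33/2, d(EP,J)=22, d(EP,L)=45/2, d(EP,R)=49/2
iteration 2: select J,L (d=13, Q=-375/2); attach at lengths (105/16, 103/16); label the merged cluster JL
  updated: d(D,JL)=63/2, d(EP,JL)=63/4, d(G,JL)=7, d(JL,R)=53/2
iteration 3: select EP,JL (d=63/4, Q=-485/4); attach at lengths (217/24, 161/24); label the merged cluster EJLP
  updated: d(D,EJLP)=187/8, d(EJLP,G)=31/8, d(EJLP,R)=141/8
iteration 4: select D,R (d=22, Q=-64); attach at lengths (259/16, 93/16); label the merged cluster DR
  updated: d(DR,EJLP)=19/2, d(DR,G)=1/2
iteration 5: select DR,EJLP (d=19/2, Q=-111/8); attach at lengths (49/16, 103/16); label the merged cluster DEJLPR
  updated: d(DEJLPR,G)=-41/16
iteration 6: select DEJLPR,G (d=-41/16); attach at lengths (-41/32, -41/32); label the merged cluster DEGJLPR
final tree: (((D:259/16,R:93/16):49/16,((E:51/10,P:19/10):217/24,(J:105/16,L:103/16):161/24):103/16):-41/32,G:-41/32)
total length: 1035/16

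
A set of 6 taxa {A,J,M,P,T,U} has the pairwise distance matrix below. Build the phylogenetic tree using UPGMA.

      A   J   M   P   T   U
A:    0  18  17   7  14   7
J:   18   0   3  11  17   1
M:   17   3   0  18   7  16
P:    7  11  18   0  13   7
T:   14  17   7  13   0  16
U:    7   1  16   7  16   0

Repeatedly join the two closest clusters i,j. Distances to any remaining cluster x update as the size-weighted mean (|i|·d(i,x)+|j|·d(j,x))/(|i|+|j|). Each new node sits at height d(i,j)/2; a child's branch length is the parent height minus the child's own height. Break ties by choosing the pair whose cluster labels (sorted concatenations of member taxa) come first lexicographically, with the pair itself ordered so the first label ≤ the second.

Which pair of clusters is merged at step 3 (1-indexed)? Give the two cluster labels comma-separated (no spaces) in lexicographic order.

iteration 1: select J,U (d=1); attach at lengths (1/2, 1/2); label the merged cluster JU
  updated: d(A,JU)=25/2, d(JU,M)=19/2, d(JU,P)=9, d(JU,T)=33/2
iteration 2: select A,P (d=7); attach at lengths (7/2, 7/2); label the merged cluster AP
  updated: d(AP,JU)=43/4, d(AP,M)=35/2, d(AP,T)=27/2
iteration 3: select M,T (d=7); attach at lengths (7/2, 7/2); label the merged cluster MT
  updated: d(AP,MT)=31/2, d(JU,MT)=13
iteration 4: select AP,JU (d=43/4); attach at lengths (15/8, 39/8); label the merged cluster AJPU
  updated: d(AJPU,MT)=57/4
iteration 5: select AJPU,MT (d=57/4); attach at lengths (7/4, 29/8); label the merged cluster AJMPTU
final tree: (((A:7/2,P:7/2):15/8,(J:1/2,U:1/2):39/8):7/4,(M:7/2,T:7/2):29/8)
total length: 217/8

M,T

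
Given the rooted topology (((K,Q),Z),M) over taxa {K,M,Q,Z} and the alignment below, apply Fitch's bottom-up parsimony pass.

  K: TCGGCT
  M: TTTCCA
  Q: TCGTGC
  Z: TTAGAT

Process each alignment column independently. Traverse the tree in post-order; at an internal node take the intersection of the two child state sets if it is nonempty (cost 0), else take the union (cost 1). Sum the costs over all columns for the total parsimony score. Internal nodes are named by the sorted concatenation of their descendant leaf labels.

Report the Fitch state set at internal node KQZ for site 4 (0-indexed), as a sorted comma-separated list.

site 0, node KQ: K={T} ∩ Q={T} → {T} (+0)
site 0, node KQZ: KQ={T} ∩ Z={T} → {T} (+0)
site 0, node KMQZ: KQZ={T} ∩ M={T} → {T} (+0)
site 1, node KQ: K={C} ∩ Q={C} → {C} (+0)
site 1, node KQZ: KQ={C} ∪ Z={T} → {C,T} (+1)
site 1, node KMQZ: KQZ={C,T} ∩ M={T} → {T} (+0)
site 2, node KQ: K={G} ∩ Q={G} → {G} (+0)
site 2, node KQZ: KQ={G} ∪ Z={A} → {A,G} (+1)
site 2, node KMQZ: KQZ={A,G} ∪ M={T} → {A,G,T} (+1)
site 3, node KQ: K={G} ∪ Q={T} → {G,T} (+1)
site 3, node KQZ: KQ={G,T} ∩ Z={G} → {G} (+0)
site 3, node KMQZ: KQZ={G} ∪ M={C} → {C,G} (+1)
site 4, node KQ: K={C} ∪ Q={G} → {C,G} (+1)
site 4, node KQZ: KQ={C,G} ∪ Z={A} → {A,C,G} (+1)
site 4, node KMQZ: KQZ={A,C,G} ∩ M={C} → {C} (+0)
site 5, node KQ: K={T} ∪ Q={C} → {C,T} (+1)
site 5, node KQZ: KQ={C,T} ∩ Z={T} → {T} (+0)
site 5, node KMQZ: KQZ={T} ∪ M={A} → {A,T} (+1)
per-site changes: [0, 1, 2, 2, 2, 2]; total = 9

A,C,G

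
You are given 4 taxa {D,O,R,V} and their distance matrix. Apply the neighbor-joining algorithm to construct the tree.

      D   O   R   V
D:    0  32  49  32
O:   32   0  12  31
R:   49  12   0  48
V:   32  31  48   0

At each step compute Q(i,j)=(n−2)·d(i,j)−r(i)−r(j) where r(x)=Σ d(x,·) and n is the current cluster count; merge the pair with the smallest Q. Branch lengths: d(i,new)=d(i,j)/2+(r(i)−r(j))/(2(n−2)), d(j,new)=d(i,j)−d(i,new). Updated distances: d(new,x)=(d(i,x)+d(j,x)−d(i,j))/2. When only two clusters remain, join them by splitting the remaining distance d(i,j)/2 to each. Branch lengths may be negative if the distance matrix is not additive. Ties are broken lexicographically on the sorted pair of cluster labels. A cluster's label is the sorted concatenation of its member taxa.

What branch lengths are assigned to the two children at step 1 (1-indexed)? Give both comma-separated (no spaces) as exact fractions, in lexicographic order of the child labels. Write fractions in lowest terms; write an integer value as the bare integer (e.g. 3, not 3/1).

1. join D+V (d=32, Q=-160) ⇒ DV; edges |D|=33/2, |V|=31/2
  updated: d(DV,O)=31/2, d(DV,R)=65/2
2. join DV+O (d=31/2, Q=-60) ⇒ DOV; edges |DV|=18, |O|=-5/2
  updated: d(DOV,R)=29/2
3. join DOV+R (d=29/2) ⇒ DORV; edges |DOV|=29/4, |R|=29/4
final tree: (((D:33/2,V:31/2):18,O:-5/2):29/4,R:29/4)
total length: 62

33/2,31/2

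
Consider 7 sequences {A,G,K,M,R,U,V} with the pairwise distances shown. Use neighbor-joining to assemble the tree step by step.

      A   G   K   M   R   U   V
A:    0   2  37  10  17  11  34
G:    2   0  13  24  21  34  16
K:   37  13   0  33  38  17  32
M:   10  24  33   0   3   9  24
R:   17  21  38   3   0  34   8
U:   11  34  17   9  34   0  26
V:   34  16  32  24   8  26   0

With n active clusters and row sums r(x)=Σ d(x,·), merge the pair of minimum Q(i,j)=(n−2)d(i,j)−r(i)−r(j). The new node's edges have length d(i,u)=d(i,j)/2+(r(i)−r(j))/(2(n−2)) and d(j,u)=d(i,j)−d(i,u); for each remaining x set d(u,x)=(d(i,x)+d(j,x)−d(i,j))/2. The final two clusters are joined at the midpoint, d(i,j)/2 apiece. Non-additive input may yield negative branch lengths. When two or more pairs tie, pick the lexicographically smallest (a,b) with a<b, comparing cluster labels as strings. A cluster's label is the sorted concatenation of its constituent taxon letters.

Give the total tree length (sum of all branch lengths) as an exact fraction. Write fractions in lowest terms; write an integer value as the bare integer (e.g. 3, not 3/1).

iteration 1: select R,V (d=8, Q=-221); attach at lengths (21/10, 59/10); label the merged cluster RV
  updated: d(A,RV)=43/2, d(G,RV)=29/2, d(K,RV)=31, d(M,RV)=19/2, d(RV,U)=26
iteration 2: select G,K (d=13, Q=-333/2); attach at lengths (17/16, 191/16); label the merged cluster GK
  updated: d(A,GK)=13, d(GK,M)=22, d(GK,RV)=65/4, d(GK,U)=19
iteration 3: select M,RV (d=19/2, Q=-381/4); attach at lengths (23/24, 205/24); label the merged cluster MRV
  updated: d(A,MRV)=11, d(GK,MRV)=115/8, d(MRV,U)=51/4
iteration 4: select A,U (d=11, Q=-223/4); attach at lengths (57/16, 119/16); label the merged cluster AU
  updated: d(AU,GK)=21/2, d(AU,MRV)=51/8
iteration 5: select AU,GK (d=21/2, Q=-125/4); attach at lengths (5/4, 37/4); label the merged cluster AGKU
  updated: d(AGKU,MRV)=41/8
iteration 6: select AGKU,MRV (d=41/8); attach at lengths (41/16, 41/16); label the merged cluster AGKMRUV
final tree: (((A:57/16,U:119/16):5/4,(G:17/16,K:191/16):37/4):41/16,(M:23/24,(R:21/10,V:59/10):205/24):41/16)
total length: 457/8

457/8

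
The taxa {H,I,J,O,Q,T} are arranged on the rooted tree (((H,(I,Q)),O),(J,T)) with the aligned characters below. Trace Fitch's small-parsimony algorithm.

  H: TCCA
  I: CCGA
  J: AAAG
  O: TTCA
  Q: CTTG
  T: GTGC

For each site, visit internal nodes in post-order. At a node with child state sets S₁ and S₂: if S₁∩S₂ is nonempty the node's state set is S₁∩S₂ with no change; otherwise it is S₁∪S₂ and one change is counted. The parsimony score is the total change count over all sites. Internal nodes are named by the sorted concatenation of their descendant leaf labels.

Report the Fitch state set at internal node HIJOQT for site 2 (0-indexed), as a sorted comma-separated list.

A,C,G

IQ@0: {C} ∩ {C} = {C} (intersection, +0)
HIQ@0: {T} ∪ {C} = {C,T} (union, +1)
HIOQ@0: {C,T} ∩ {T} = {T} (intersection, +0)
JT@0: {A} ∪ {G} = {A,G} (union, +1)
HIJOQT@0: {T} ∪ {A,G} = {A,G,T} (union, +1)
IQ@1: {C} ∪ {T} = {C,T} (union, +1)
HIQ@1: {C} ∩ {C,T} = {C} (intersection, +0)
HIOQ@1: {C} ∪ {T} = {C,T} (union, +1)
JT@1: {A} ∪ {T} = {A,T} (union, +1)
HIJOQT@1: {C,T} ∩ {A,T} = {T} (intersection, +0)
IQ@2: {G} ∪ {T} = {G,T} (union, +1)
HIQ@2: {C} ∪ {G,T} = {C,G,T} (union, +1)
HIOQ@2: {C,G,T} ∩ {C} = {C} (intersection, +0)
JT@2: {A} ∪ {G} = {A,G} (union, +1)
HIJOQT@2: {C} ∪ {A,G} = {A,C,G} (union, +1)
IQ@3: {A} ∪ {G} = {A,G} (union, +1)
HIQ@3: {A} ∩ {A,G} = {A} (intersection, +0)
HIOQ@3: {A} ∩ {A} = {A} (intersection, +0)
JT@3: {G} ∪ {C} = {C,G} (union, +1)
HIJOQT@3: {A} ∪ {C,G} = {A,C,G} (union, +1)
per-site changes: [3, 3, 4, 3]; total = 13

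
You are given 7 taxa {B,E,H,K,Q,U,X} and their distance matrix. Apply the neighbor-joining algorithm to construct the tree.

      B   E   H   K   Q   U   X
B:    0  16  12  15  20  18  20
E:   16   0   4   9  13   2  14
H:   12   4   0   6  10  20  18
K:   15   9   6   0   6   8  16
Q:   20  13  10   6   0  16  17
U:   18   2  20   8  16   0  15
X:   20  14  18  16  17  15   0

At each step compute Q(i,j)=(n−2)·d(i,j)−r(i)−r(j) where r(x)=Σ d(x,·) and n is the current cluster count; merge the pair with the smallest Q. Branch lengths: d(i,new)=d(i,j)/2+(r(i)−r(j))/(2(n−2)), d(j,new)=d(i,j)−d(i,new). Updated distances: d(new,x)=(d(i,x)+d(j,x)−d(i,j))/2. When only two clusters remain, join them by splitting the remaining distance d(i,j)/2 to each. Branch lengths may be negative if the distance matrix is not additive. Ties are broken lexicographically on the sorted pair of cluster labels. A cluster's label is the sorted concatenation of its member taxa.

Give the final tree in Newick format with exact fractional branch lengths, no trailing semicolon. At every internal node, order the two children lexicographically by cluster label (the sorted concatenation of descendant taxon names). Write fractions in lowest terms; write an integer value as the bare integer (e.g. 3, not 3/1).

((((B:35/4,H:13/4):7/4,(K:1,Q:5):2):7/4,(E:-11/10,U:31/10):31/8):77/16,X:77/16)

step 1: merge (E,U) at d=2, Q=-127; branch lengths E→-11/10, U→31/10; new cluster EU
  updated: d(B,EU)=16, d(EU,H)=11, d(EU,K)=15/2, d(EU,Q)=27/2, d(EU,X)=27/2
step 2: merge (K,Q) at d=6, Q=-93; branch lengths K→1, Q→5; new cluster KQ
  updated: d(B,KQ)=29/2, d(EU,KQ)=15/2, d(H,KQ)=5, d(KQ,X)=27/2
step 3: merge (B,H) at d=12, Q=-145/2; branch lengths B→35/4, H→13/4; new cluster BH
  updated: d(BH,EU)=15/2, d(BH,KQ)=15/4, d(BH,X)=13
step 4: merge (BH,KQ) at d=15/4, Q=-83/2; branch lengths BH→7/4, KQ→2; new cluster BHKQ
  updated: d(BHKQ,EU)=45/8, d(BHKQ,X)=91/8
step 5: merge (BHKQ,EU) at d=45/8, Q=-61/2; branch lengths BHKQ→7/4, EU→31/8; new cluster BEHKQU
  updated: d(BEHKQU,X)=77/8
step 6: merge (BEHKQU,X) at d=77/8; branch lengths BEHKQU→77/16, X→77/16; new cluster BEHKQUX
final tree: ((((B:35/4,H:13/4):7/4,(K:1,Q:5):2):7/4,(E:-11/10,U:31/10):31/8):77/16,X:77/16)
total length: 39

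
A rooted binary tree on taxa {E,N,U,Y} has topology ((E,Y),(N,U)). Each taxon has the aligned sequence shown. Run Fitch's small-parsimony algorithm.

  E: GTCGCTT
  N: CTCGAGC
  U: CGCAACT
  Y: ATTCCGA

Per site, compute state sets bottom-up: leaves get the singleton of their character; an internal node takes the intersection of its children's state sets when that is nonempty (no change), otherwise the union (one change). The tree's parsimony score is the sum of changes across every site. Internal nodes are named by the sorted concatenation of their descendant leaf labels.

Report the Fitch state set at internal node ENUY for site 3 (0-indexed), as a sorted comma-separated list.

EY@0: {G} ∪ {A} = {A,G} (union, +1)
NU@0: {C} ∩ {C} = {C} (intersection, +0)
ENUY@0: {A,G} ∪ {C} = {A,C,G} (union, +1)
EY@1: {T} ∩ {T} = {T} (intersection, +0)
NU@1: {T} ∪ {G} = {G,T} (union, +1)
ENUY@1: {T} ∩ {G,T} = {T} (intersection, +0)
EY@2: {C} ∪ {T} = {C,T} (union, +1)
NU@2: {C} ∩ {C} = {C} (intersection, +0)
ENUY@2: {C,T} ∩ {C} = {C} (intersection, +0)
EY@3: {G} ∪ {C} = {C,G} (union, +1)
NU@3: {G} ∪ {A} = {A,G} (union, +1)
ENUY@3: {C,G} ∩ {A,G} = {G} (intersection, +0)
EY@4: {C} ∩ {C} = {C} (intersection, +0)
NU@4: {A} ∩ {A} = {A} (intersection, +0)
ENUY@4: {C} ∪ {A} = {A,C} (union, +1)
EY@5: {T} ∪ {G} = {G,T} (union, +1)
NU@5: {G} ∪ {C} = {C,G} (union, +1)
ENUY@5: {G,T} ∩ {C,G} = {G} (intersection, +0)
EY@6: {T} ∪ {A} = {A,T} (union, +1)
NU@6: {C} ∪ {T} = {C,T} (union, +1)
ENUY@6: {A,T} ∩ {C,T} = {T} (intersection, +0)
per-site changes: [2, 1, 1, 2, 1, 2, 2]; total = 11

G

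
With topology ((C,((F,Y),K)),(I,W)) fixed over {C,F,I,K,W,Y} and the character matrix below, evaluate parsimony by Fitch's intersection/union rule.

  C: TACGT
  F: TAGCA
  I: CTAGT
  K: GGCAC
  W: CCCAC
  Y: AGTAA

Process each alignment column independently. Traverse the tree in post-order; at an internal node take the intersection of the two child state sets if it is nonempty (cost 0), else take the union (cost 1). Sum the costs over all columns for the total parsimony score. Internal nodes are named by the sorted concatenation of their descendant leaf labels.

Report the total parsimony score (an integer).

16

FY@0: {T} ∪ {A} = {A,T} (union, +1)
FKY@0: {A,T} ∪ {G} = {A,G,T} (union, +1)
CFKY@0: {T} ∩ {A,G,T} = {T} (intersection, +0)
IW@0: {C} ∩ {C} = {C} (intersection, +0)
CFIKWY@0: {T} ∪ {C} = {C,T} (union, +1)
FY@1: {A} ∪ {G} = {A,G} (union, +1)
FKY@1: {A,G} ∩ {G} = {G} (intersection, +0)
CFKY@1: {A} ∪ {G} = {A,G} (union, +1)
IW@1: {T} ∪ {C} = {C,T} (union, +1)
CFIKWY@1: {A,G} ∪ {C,T} = {A,C,G,T} (union, +1)
FY@2: {G} ∪ {T} = {G,T} (union, +1)
FKY@2: {G,T} ∪ {C} = {C,G,T} (union, +1)
CFKY@2: {C} ∩ {C,G,T} = {C} (intersection, +0)
IW@2: {A} ∪ {C} = {A,C} (union, +1)
CFIKWY@2: {C} ∩ {A,C} = {C} (intersection, +0)
FY@3: {C} ∪ {A} = {A,C} (union, +1)
FKY@3: {A,C} ∩ {A} = {A} (intersection, +0)
CFKY@3: {G} ∪ {A} = {A,G} (union, +1)
IW@3: {G} ∪ {A} = {A,G} (union, +1)
CFIKWY@3: {A,G} ∩ {A,G} = {A,G} (intersection, +0)
FY@4: {A} ∩ {A} = {A} (intersection, +0)
FKY@4: {A} ∪ {C} = {A,C} (union, +1)
CFKY@4: {T} ∪ {A,C} = {A,C,T} (union, +1)
IW@4: {T} ∪ {C} = {C,T} (union, +1)
CFIKWY@4: {A,C,T} ∩ {C,T} = {C,T} (intersection, +0)
per-site changes: [3, 4, 3, 3, 3]; total = 16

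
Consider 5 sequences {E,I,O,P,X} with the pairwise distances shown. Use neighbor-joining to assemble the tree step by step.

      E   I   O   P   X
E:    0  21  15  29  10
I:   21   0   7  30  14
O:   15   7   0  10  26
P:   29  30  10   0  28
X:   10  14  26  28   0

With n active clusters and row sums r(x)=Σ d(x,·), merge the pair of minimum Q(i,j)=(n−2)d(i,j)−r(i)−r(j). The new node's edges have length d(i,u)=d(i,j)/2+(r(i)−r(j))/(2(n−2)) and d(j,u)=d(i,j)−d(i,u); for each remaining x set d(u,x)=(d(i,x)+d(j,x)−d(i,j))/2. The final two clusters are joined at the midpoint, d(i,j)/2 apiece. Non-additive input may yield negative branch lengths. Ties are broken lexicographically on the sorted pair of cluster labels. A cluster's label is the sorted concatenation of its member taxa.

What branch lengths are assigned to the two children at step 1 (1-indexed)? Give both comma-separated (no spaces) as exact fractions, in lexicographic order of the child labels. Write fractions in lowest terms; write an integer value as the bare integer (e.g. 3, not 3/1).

-3/2,23/2

iteration 1: select O,P (d=10, Q=-125); attach at lengths (-3/2, 23/2); label the merged cluster OP
  updated: d(E,OP)=17, d(I,OP)=27/2, d(OP,X)=22
iteration 2: select E,X (d=10, Q=-74); attach at lengths (11/2, 9/2); label the merged cluster EX
  updated: d(EX,I)=25/2, d(EX,OP)=29/2
iteration 3: select EX,I (d=25/2, Q=-81/2); attach at lengths (27/4, 23/4); label the merged cluster EIX
  updated: d(EIX,OP)=31/4
iteration 4: select EIX,OP (d=31/4); attach at lengths (31/8, 31/8); label the merged cluster EIOPX
final tree: (((E:11/2,X:9/2):27/4,I:23/4):31/8,(O:-3/2,P:23/2):31/8)
total length: 161/4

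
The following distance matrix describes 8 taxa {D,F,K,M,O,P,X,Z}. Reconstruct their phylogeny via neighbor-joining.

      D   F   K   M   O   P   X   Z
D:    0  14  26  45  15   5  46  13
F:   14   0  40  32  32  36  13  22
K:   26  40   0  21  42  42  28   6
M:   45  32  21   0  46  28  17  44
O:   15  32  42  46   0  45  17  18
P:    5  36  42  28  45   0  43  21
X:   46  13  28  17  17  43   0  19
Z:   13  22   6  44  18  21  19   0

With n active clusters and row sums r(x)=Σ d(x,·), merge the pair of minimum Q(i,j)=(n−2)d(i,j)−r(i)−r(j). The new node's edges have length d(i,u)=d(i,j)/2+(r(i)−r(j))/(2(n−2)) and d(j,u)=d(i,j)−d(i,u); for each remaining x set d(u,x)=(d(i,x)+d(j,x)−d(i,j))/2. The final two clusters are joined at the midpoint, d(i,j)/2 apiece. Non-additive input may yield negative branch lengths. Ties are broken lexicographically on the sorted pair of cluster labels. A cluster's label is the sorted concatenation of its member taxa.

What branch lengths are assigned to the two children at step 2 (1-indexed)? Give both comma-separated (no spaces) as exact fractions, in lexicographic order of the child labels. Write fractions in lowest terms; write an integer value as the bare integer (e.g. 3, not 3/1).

1. join D+P (d=5, Q=-354) ⇒ DP; edges |D|=-13/6, |P|=43/6
  updated: d(DP,F)=45/2, d(DP,K)=63/2, d(DP,M)=34, d(DP,O)=55/2, d(DP,X)=42, d(DP,Z)=29/2
2. join K+Z (d=6, Q=-262) ⇒ KZ; edges |K|=15/2, |Z|=-3/2
  updated: d(DP,KZ)=20, d(F,KZ)=28, d(KZ,M)=59/2, d(KZ,O)=27, d(KZ,X)=41/2
3. join M+X (d=17, Q=-200) ⇒ MX; edges |M|=117/8, |X|=19/8
  updated: d(DP,MX)=59/2, d(F,MX)=14, d(KZ,MX)=33/2, d(MX,O)=23
4. join F+MX (d=14, Q=-275/2) ⇒ FMX; edges |F|=37/4, |MX|=19/4
  updated: d(DP,FMX)=19, d(FMX,KZ)=61/4, d(FMX,O)=41/2
5. join DP+KZ (d=20, Q=-355/4) ⇒ DKPZ; edges |DP|=177/16, |KZ|=143/16
  updated: d(DKPZ,FMX)=57/8, d(DKPZ,O)=69/4
6. join DKPZ+FMX (d=57/8, Q=-359/8) ⇒ DFKMPXZ; edges |DKPZ|=31/16, |FMX|=83/16
  updated: d(DFKMPXZ,O)=245/16
7. join DFKMPXZ+O (d=245/16) ⇒ DFKMOPXZ; edges |DFKMPXZ|=245/32, |O|=245/32
final tree: ((((D:-13/6,P:43/6):177/16,(K:15/2,Z:-3/2):143/16):31/16,(F:37/4,(M:117/8,X:19/8):19/4):83/16):245/32,O:245/32)
total length: 1351/16

15/2,-3/2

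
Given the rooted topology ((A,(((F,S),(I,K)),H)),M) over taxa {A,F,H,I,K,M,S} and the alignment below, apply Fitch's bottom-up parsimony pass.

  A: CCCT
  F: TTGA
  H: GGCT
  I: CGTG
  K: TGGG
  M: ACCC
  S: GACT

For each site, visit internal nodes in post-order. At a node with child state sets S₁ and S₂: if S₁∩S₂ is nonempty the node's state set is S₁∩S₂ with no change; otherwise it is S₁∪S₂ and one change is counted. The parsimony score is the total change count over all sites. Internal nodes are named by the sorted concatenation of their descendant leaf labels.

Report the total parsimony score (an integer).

FS@0: {T} ∪ {G} = {G,T} (union, +1)
IK@0: {C} ∪ {T} = {C,T} (union, +1)
FIKS@0: {G,T} ∩ {C,T} = {T} (intersection, +0)
FHIKS@0: {T} ∪ {G} = {G,T} (union, +1)
AFHIKS@0: {C} ∪ {G,T} = {C,G,T} (union, +1)
AFHIKMS@0: {C,G,T} ∪ {A} = {A,C,G,T} (union, +1)
FS@1: {T} ∪ {A} = {A,T} (union, +1)
IK@1: {G} ∩ {G} = {G} (intersection, +0)
FIKS@1: {A,T} ∪ {G} = {A,G,T} (union, +1)
FHIKS@1: {A,G,T} ∩ {G} = {G} (intersection, +0)
AFHIKS@1: {C} ∪ {G} = {C,G} (union, +1)
AFHIKMS@1: {C,G} ∩ {C} = {C} (intersection, +0)
FS@2: {G} ∪ {C} = {C,G} (union, +1)
IK@2: {T} ∪ {G} = {G,T} (union, +1)
FIKS@2: {C,G} ∩ {G,T} = {G} (intersection, +0)
FHIKS@2: {G} ∪ {C} = {C,G} (union, +1)
AFHIKS@2: {C} ∩ {C,G} = {C} (intersection, +0)
AFHIKMS@2: {C} ∩ {C} = {C} (intersection, +0)
FS@3: {A} ∪ {T} = {A,T} (union, +1)
IK@3: {G} ∩ {G} = {G} (intersection, +0)
FIKS@3: {A,T} ∪ {G} = {A,G,T} (union, +1)
FHIKS@3: {A,G,T} ∩ {T} = {T} (intersection, +0)
AFHIKS@3: {T} ∩ {T} = {T} (intersection, +0)
AFHIKMS@3: {T} ∪ {C} = {C,T} (union, +1)
per-site changes: [5, 3, 3, 3]; total = 14

14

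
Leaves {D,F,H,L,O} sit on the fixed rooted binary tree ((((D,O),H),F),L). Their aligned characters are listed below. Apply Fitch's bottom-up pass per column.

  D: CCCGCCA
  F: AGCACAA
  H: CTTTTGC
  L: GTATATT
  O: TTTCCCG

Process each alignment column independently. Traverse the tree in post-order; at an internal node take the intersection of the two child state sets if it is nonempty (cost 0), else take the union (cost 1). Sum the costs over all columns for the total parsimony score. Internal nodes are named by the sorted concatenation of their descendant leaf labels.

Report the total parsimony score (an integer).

site 0, node DO: D={C} ∪ O={T} → {C,T} (+1)
site 0, node DHO: DO={C,T} ∩ H={C} → {C} (+0)
site 0, node DFHO: DHO={C} ∪ F={A} → {A,C} (+1)
site 0, node DFHLO: DFHO={A,C} ∪ L={G} → {A,C,G} (+1)
site 1, node DO: D={C} ∪ O={T} → {C,T} (+1)
site 1, node DHO: DO={C,T} ∩ H={T} → {T} (+0)
site 1, node DFHO: DHO={T} ∪ F={G} → {G,T} (+1)
site 1, node DFHLO: DFHO={G,T} ∩ L={T} → {T} (+0)
site 2, node DO: D={C} ∪ O={T} → {C,T} (+1)
site 2, node DHO: DO={C,T} ∩ H={T} → {T} (+0)
site 2, node DFHO: DHO={T} ∪ F={C} → {C,T} (+1)
site 2, node DFHLO: DFHO={C,T} ∪ L={A} → {A,C,T} (+1)
site 3, node DO: D={G} ∪ O={C} → {C,G} (+1)
site 3, node DHO: DO={C,G} ∪ H={T} → {C,G,T} (+1)
site 3, node DFHO: DHO={C,G,T} ∪ F={A} → {A,C,G,T} (+1)
site 3, node DFHLO: DFHO={A,C,G,T} ∩ L={T} → {T} (+0)
site 4, node DO: D={C} ∩ O={C} → {C} (+0)
site 4, node DHO: DO={C} ∪ H={T} → {C,T} (+1)
site 4, node DFHO: DHO={C,T} ∩ F={C} → {C} (+0)
site 4, node DFHLO: DFHO={C} ∪ L={A} → {A,C} (+1)
site 5, node DO: D={C} ∩ O={C} → {C} (+0)
site 5, node DHO: DO={C} ∪ H={G} → {C,G} (+1)
site 5, node DFHO: DHO={C,G} ∪ F={A} → {A,C,G} (+1)
site 5, node DFHLO: DFHO={A,C,G} ∪ L={T} → {A,C,G,T} (+1)
site 6, node DO: D={A} ∪ O={G} → {A,G} (+1)
site 6, node DHO: DO={A,G} ∪ H={C} → {A,C,G} (+1)
site 6, node DFHO: DHO={A,C,G} ∩ F={A} → {A} (+0)
site 6, node DFHLO: DFHO={A} ∪ L={T} → {A,T} (+1)
per-site changes: [3, 2, 3, 3, 2, 3, 3]; total = 19

19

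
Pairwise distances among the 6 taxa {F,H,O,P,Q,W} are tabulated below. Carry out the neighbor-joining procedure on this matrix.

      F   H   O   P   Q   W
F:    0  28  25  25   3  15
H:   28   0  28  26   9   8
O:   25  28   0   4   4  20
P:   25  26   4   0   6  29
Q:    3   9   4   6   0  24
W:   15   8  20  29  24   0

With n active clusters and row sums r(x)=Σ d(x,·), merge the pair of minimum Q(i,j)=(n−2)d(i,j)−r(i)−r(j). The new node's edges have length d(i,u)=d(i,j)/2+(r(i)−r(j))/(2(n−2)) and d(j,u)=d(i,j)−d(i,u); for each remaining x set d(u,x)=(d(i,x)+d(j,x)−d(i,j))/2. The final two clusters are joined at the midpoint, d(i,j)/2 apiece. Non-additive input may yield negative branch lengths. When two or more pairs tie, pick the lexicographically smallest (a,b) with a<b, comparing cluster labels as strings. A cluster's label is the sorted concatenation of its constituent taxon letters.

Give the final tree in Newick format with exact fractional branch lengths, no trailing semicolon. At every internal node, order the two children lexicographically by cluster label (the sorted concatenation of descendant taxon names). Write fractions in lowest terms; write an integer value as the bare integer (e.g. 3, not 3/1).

(((F:115/16,(H:35/8,W:29/8):165/16):69/16,(O:13/12,P:35/12):133/16):-85/32,Q:-85/32)

step 1: merge (H,W) at d=8, Q=-163; branch lengths H→35/8, W→29/8; new cluster HW
  updated: d(F,HW)=35/2, d(HW,O)=20, d(HW,P)=47/2, d(HW,Q)=25/2
step 2: merge (O,P) at d=4, Q=-199/2; branch lengths O→13/12, P→35/12; new cluster OP
  updated: d(F,OP)=23, d(HW,OP)=79/4, d(OP,Q)=3
step 3: merge (F,HW) at d=35/2, Q=-233/4; branch lengths F→115/16, HW→165/16; new cluster FHW
  updated: d(FHW,OP)=101/8, d(FHW,Q)=-1
step 4: merge (FHW,OP) at d=101/8, Q=-117/8; branch lengths FHW→69/16, OP→133/16; new cluster FHOPW
  updated: d(FHOPW,Q)=-85/16
step 5: merge (FHOPW,Q) at d=-85/16; branch lengths FHOPW→-85/32, Q→-85/32; new cluster FHOPQW
final tree: (((F:115/16,(H:35/8,W:29/8):165/16):69/16,(O:13/12,P:35/12):133/16):-85/32,Q:-85/32)
total length: 589/16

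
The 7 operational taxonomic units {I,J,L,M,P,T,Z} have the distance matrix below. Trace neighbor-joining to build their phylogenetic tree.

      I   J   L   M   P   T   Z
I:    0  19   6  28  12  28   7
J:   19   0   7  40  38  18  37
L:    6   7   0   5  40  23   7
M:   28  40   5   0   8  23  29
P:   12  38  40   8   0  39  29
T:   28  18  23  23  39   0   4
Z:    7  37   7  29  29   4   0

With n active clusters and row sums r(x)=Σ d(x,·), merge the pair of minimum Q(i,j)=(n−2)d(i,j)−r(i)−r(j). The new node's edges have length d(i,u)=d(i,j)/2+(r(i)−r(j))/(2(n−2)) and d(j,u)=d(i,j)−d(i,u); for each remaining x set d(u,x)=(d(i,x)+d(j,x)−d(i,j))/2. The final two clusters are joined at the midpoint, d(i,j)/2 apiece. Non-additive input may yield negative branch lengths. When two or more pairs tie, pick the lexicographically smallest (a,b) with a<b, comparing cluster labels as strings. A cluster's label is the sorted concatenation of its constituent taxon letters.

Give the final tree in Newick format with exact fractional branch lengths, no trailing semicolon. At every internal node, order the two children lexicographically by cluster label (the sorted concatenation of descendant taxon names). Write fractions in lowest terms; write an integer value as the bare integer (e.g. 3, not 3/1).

(((I:37/16,(M:7/10,P:73/10):219/16):33/16,(J:21/2,L:-7/2):97/16):155/32,(T:9/2,Z:-1/2):155/32)

iteration 1: select M,P (d=8, Q=-259); attach at lengths (7/10, 73/10); label the merged cluster MP
  updated: d(I,MP)=16, d(J,MP)=35, d(L,MP)=37/2, d(MP,T)=27, d(MP,Z)=25
iteration 2: select T,Z (d=4, Q=-164); attach at lengths (9/2, -1/2); label the merged cluster TZ
  updated: d(I,TZ)=31/2, d(J,TZ)=51/2, d(L,TZ)=13, d(MP,TZ)=24
iteration 3: select J,L (d=7, Q=-110); attach at lengths (21/2, -7/2); label the merged cluster JL
  updated: d(I,JL)=9, d(JL,MP)=93/4, d(JL,TZ)=63/4
iteration 4: select I,MP (d=16, Q=-287/4); attach at lengths (37/16, 219/16); label the merged cluster IMP
  updated: d(IMP,JL)=65/8, d(IMP,TZ)=47/4
iteration 5: select IMP,JL (d=65/8, Q=-285/8); attach at lengths (33/16, 97/16); label the merged cluster IJLMP
  updated: d(IJLMP,TZ)=155/16
iteration 6: select IJLMP,TZ (d=155/16); attach at lengths (155/32, 155/32); label the merged cluster IJLMPTZ
final tree: (((I:37/16,(M:7/10,P:73/10):219/16):33/16,(J:21/2,L:-7/2):97/16):155/32,(T:9/2,Z:-1/2):155/32)
total length: 845/16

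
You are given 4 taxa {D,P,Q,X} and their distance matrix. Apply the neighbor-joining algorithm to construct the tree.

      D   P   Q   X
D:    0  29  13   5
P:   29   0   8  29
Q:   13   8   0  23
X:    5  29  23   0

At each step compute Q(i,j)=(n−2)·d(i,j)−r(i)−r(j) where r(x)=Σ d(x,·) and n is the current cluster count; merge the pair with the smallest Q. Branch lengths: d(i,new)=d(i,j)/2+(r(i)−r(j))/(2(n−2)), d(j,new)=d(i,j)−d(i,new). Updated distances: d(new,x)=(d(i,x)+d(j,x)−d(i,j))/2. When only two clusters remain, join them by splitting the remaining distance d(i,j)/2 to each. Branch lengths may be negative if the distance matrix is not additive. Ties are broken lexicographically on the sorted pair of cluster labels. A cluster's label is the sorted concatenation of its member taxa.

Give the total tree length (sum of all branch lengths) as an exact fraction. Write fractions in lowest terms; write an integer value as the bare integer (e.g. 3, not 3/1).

30

step 1: merge (D,X) at d=5, Q=-94; branch lengths D→0, X→5; new cluster DX
  updated: d(DX,P)=53/2, d(DX,Q)=31/2
step 2: merge (DX,P) at d=53/2, Q=-50; branch lengths DX→17, P→19/2; new cluster DPX
  updated: d(DPX,Q)=-3/2
step 3: merge (DPX,Q) at d=-3/2; branch lengths DPX→-3/4, Q→-3/4; new cluster DPQX
final tree: (((D:0,X:5):17,P:19/2):-3/4,Q:-3/4)
total length: 30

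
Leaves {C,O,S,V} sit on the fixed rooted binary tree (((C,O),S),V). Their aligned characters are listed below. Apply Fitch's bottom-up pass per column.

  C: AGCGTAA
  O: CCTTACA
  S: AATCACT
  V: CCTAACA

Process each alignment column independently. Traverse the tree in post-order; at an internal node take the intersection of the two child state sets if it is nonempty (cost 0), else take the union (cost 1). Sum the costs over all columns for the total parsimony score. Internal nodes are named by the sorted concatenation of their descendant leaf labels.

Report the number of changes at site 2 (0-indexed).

1

site 0, node CO: C={A} ∪ O={C} → {A,C} (+1)
site 0, node COS: CO={A,C} ∩ S={A} → {A} (+0)
site 0, node COSV: COS={A} ∪ V={C} → {A,C} (+1)
site 1, node CO: C={G} ∪ O={C} → {C,G} (+1)
site 1, node COS: CO={C,G} ∪ S={A} → {A,C,G} (+1)
site 1, node COSV: COS={A,C,G} ∩ V={C} → {C} (+0)
site 2, node CO: C={C} ∪ O={T} → {C,T} (+1)
site 2, node COS: CO={C,T} ∩ S={T} → {T} (+0)
site 2, node COSV: COS={T} ∩ V={T} → {T} (+0)
site 3, node CO: C={G} ∪ O={T} → {G,T} (+1)
site 3, node COS: CO={G,T} ∪ S={C} → {C,G,T} (+1)
site 3, node COSV: COS={C,G,T} ∪ V={A} → {A,C,G,T} (+1)
site 4, node CO: C={T} ∪ O={A} → {A,T} (+1)
site 4, node COS: CO={A,T} ∩ S={A} → {A} (+0)
site 4, node COSV: COS={A} ∩ V={A} → {A} (+0)
site 5, node CO: C={A} ∪ O={C} → {A,C} (+1)
site 5, node COS: CO={A,C} ∩ S={C} → {C} (+0)
site 5, node COSV: COS={C} ∩ V={C} → {C} (+0)
site 6, node CO: C={A} ∩ O={A} → {A} (+0)
site 6, node COS: CO={A} ∪ S={T} → {A,T} (+1)
site 6, node COSV: COS={A,T} ∩ V={A} → {A} (+0)
per-site changes: [2, 2, 1, 3, 1, 1, 1]; total = 11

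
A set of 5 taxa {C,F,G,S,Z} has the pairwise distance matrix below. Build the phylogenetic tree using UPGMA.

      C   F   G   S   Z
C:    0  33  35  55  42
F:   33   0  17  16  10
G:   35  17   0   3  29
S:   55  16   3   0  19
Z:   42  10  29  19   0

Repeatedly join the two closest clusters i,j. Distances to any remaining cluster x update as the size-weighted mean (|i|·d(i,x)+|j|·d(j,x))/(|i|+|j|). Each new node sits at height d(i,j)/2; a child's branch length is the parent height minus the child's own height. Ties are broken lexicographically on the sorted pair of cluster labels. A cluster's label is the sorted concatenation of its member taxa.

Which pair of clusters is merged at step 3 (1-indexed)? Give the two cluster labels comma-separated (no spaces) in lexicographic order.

FZ,GS

step 1: merge (G,S) at d=3; branch lengths G→3/2, S→3/2; new cluster GS
  updated: d(C,GS)=45, d(F,GS)=33/2, d(GS,Z)=24
step 2: merge (F,Z) at d=10; branch lengths F→5, Z→5; new cluster FZ
  updated: d(C,FZ)=75/2, d(FZ,GS)=81/4
step 3: merge (FZ,GS) at d=81/4; branch lengths FZ→41/8, GS→69/8; new cluster FGSZ
  updated: d(C,FGSZ)=165/4
step 4: merge (C,FGSZ) at d=165/4; branch lengths C→165/8, FGSZ→21/2; new cluster CFGSZ
final tree: (C:165/8,((F:5,Z:5):41/8,(G:3/2,S:3/2):69/8):21/2)
total length: 463/8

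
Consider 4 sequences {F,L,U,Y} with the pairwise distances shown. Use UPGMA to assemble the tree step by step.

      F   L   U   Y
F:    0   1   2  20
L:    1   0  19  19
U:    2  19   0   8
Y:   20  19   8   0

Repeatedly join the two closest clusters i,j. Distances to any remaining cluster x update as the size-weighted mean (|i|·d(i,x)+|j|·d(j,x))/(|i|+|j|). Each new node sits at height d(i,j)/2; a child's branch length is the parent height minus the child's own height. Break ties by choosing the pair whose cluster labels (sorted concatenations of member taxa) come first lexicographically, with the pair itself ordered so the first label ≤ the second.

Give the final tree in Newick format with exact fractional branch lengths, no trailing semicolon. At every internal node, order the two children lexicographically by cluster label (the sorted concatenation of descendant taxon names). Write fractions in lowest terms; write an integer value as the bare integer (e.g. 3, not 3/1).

step 1: merge (F,L) at d=1; branch lengths F→1/2, L→1/2; new cluster FL
  updated: d(FL,U)=21/2, d(FL,Y)=39/2
step 2: merge (U,Y) at d=8; branch lengths U→4, Y→4; new cluster UY
  updated: d(FL,UY)=15
step 3: merge (FL,UY) at d=15; branch lengths FL→7, UY→7/2; new cluster FLUY
final tree: ((F:1/2,L:1/2):7,(U:4,Y:4):7/2)
total length: 39/2

((F:1/2,L:1/2):7,(U:4,Y:4):7/2)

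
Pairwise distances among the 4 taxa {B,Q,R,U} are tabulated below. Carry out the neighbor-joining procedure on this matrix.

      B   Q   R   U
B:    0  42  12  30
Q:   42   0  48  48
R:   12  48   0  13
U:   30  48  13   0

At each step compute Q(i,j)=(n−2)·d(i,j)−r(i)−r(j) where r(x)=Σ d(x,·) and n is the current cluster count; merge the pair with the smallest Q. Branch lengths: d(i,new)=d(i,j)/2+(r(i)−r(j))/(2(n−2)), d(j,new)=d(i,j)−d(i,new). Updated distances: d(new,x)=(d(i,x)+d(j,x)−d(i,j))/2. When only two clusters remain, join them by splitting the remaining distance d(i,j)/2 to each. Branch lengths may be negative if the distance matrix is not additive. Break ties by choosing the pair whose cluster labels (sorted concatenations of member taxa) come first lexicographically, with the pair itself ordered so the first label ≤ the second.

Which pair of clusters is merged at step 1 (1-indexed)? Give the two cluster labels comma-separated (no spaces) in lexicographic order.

B,Q

step 1: merge (B,Q) at d=42, Q=-138; branch lengths B→15/2, Q→69/2; new cluster BQ
  updated: d(BQ,R)=9, d(BQ,U)=18
step 2: merge (BQ,R) at d=9, Q=-40; branch lengths BQ→7, R→2; new cluster BQR
  updated: d(BQR,U)=11
step 3: merge (BQR,U) at d=11; branch lengths BQR→11/2, U→11/2; new cluster BQRU
final tree: (((B:15/2,Q:69/2):7,R:2):11/2,U:11/2)
total length: 62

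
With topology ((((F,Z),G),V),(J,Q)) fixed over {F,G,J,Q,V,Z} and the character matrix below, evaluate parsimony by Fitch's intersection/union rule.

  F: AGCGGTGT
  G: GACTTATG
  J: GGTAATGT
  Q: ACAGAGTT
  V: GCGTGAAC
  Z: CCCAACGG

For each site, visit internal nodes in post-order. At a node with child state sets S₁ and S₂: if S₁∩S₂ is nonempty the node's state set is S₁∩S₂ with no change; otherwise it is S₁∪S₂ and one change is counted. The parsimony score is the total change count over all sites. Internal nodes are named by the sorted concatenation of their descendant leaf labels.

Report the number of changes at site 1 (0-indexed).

site 0, node FZ: F={A} ∪ Z={C} → {A,C} (+1)
site 0, node FGZ: FZ={A,C} ∪ G={G} → {A,C,G} (+1)
site 0, node FGVZ: FGZ={A,C,G} ∩ V={G} → {G} (+0)
site 0, node JQ: J={G} ∪ Q={A} → {A,G} (+1)
site 0, node FGJQVZ: FGVZ={G} ∩ JQ={A,G} → {G} (+0)
site 1, node FZ: F={G} ∪ Z={C} → {C,G} (+1)
site 1, node FGZ: FZ={C,G} ∪ G={A} → {A,C,G} (+1)
site 1, node FGVZ: FGZ={A,C,G} ∩ V={C} → {C} (+0)
site 1, node JQ: J={G} ∪ Q={C} → {C,G} (+1)
site 1, node FGJQVZ: FGVZ={C} ∩ JQ={C,G} → {C} (+0)
site 2, node FZ: F={C} ∩ Z={C} → {C} (+0)
site 2, node FGZ: FZ={C} ∩ G={C} → {C} (+0)
site 2, node FGVZ: FGZ={C} ∪ V={G} → {C,G} (+1)
site 2, node JQ: J={T} ∪ Q={A} → {A,T} (+1)
site 2, node FGJQVZ: FGVZ={C,G} ∪ JQ={A,T} → {A,C,G,T} (+1)
site 3, node FZ: F={G} ∪ Z={A} → {A,G} (+1)
site 3, node FGZ: FZ={A,G} ∪ G={T} → {A,G,T} (+1)
site 3, node FGVZ: FGZ={A,G,T} ∩ V={T} → {T} (+0)
site 3, node JQ: J={A} ∪ Q={G} → {A,G} (+1)
site 3, node FGJQVZ: FGVZ={T} ∪ JQ={A,G} → {A,G,T} (+1)
site 4, node FZ: F={G} ∪ Z={A} → {A,G} (+1)
site 4, node FGZ: FZ={A,G} ∪ G={T} → {A,G,T} (+1)
site 4, node FGVZ: FGZ={A,G,T} ∩ V={G} → {G} (+0)
site 4, node JQ: J={A} ∩ Q={A} → {A} (+0)
site 4, node FGJQVZ: FGVZ={G} ∪ JQ={A} → {A,G} (+1)
site 5, node FZ: F={T} ∪ Z={C} → {C,T} (+1)
site 5, node FGZ: FZ={C,T} ∪ G={A} → {A,C,T} (+1)
site 5, node FGVZ: FGZ={A,C,T} ∩ V={A} → {A} (+0)
site 5, node JQ: J={T} ∪ Q={G} → {G,T} (+1)
site 5, node FGJQVZ: FGVZ={A} ∪ JQ={G,T} → {A,G,T} (+1)
site 6, node FZ: F={G} ∩ Z={G} → {G} (+0)
site 6, node FGZ: FZ={G} ∪ G={T} → {G,T} (+1)
site 6, node FGVZ: FGZ={G,T} ∪ V={A} → {A,G,T} (+1)
site 6, node JQ: J={G} ∪ Q={T} → {G,T} (+1)
site 6, node FGJQVZ: FGVZ={A,G,T} ∩ JQ={G,T} → {G,T} (+0)
site 7, node FZ: F={T} ∪ Z={G} → {G,T} (+1)
site 7, node FGZ: FZ={G,T} ∩ G={G} → {G} (+0)
site 7, node FGVZ: FGZ={G} ∪ V={C} → {C,G} (+1)
site 7, node JQ: J={T} ∩ Q={T} → {T} (+0)
site 7, node FGJQVZ: FGVZ={C,G} ∪ JQ={T} → {C,G,T} (+1)
per-site changes: [3, 3, 3, 4, 3, 4, 3, 3]; total = 26

3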